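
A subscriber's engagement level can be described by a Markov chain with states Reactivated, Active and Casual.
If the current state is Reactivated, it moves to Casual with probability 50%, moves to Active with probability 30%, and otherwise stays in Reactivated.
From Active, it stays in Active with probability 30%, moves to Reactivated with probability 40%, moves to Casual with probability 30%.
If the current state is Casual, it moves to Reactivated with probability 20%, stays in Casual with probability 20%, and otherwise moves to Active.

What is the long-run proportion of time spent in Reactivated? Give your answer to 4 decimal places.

Let the stationary distribution be π with π = πP and π_1 + π_2 + π_3 = 1.
π_1 = 0.2·π_1 + 0.4·π_2 + 0.2·π_3
π_2 = 0.3·π_1 + 0.3·π_2 + 0.6·π_3
Solving with the normalization constraint gives π = (0.2794, 0.3971, 0.3235).
So the stationary probability of Reactivated is 0.2794.

0.2794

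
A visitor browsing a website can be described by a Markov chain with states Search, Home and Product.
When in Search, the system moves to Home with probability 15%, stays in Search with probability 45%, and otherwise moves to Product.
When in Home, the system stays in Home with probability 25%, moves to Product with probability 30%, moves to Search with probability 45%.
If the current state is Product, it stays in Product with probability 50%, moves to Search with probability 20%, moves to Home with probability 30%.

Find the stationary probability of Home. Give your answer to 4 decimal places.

Let the stationary distribution be π with π = πP and π_1 + π_2 + π_3 = 1.
π_1 = 0.45·π_1 + 0.45·π_2 + 0.2·π_3
π_2 = 0.15·π_1 + 0.25·π_2 + 0.3·π_3
Solving with the normalization constraint gives π = (0.3455, 0.2364, 0.4182).
So the stationary probability of Home is 0.2364.

0.2364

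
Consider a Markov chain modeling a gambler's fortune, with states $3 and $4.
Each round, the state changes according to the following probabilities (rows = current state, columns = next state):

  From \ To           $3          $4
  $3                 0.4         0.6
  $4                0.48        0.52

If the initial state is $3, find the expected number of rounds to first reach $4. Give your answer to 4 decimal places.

1.6667

Let t(s) be the expected number of rounds to first reach $4 from state s, with t($4) = 0. Conditioning on the first round:
t($3) = 1 + 0.4·t($3)
Solving: t($3) = 1.6667.
Expected rounds from $3 to $4: 1.6667.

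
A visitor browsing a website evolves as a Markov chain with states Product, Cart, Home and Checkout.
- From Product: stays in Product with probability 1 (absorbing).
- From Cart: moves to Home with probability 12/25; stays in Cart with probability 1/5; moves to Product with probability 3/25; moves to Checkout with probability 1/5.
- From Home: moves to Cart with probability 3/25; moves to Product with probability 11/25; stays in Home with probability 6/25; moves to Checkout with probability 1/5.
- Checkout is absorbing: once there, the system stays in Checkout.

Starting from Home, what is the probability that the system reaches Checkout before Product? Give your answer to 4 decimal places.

Let h(s) be the probability of absorption at Checkout starting from transient state s. Then h(Checkout) = 1 and h(Product) = 0. By first-step analysis:
h(Cart) = 0.12·0 + 0.2·h(Cart) + 0.48·h(Home) + 0.2·1
h(Home) = 0.44·0 + 0.12·h(Cart) + 0.24·h(Home) + 0.2·1
Solving: h(Cart) = 0.4506, h(Home) = 0.3343.
Starting from Home, the probability is 0.3343.

0.3343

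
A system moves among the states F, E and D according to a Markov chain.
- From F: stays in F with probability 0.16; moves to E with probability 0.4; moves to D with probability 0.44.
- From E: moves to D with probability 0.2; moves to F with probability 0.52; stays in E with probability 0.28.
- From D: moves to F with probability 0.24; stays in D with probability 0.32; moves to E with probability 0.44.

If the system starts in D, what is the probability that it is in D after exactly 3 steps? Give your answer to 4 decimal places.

0.3181

Propagate the distribution vector 3 steps from D.
After 0 steps: (0.0000, 0.0000, 1.0000)
After 1 step: (0.2400, 0.4400, 0.3200)
After 2 steps: (0.3440, 0.3600, 0.2960)
After 3 steps: (0.3133, 0.3686, 0.3181)
P(in D after 3 steps) = 0.3181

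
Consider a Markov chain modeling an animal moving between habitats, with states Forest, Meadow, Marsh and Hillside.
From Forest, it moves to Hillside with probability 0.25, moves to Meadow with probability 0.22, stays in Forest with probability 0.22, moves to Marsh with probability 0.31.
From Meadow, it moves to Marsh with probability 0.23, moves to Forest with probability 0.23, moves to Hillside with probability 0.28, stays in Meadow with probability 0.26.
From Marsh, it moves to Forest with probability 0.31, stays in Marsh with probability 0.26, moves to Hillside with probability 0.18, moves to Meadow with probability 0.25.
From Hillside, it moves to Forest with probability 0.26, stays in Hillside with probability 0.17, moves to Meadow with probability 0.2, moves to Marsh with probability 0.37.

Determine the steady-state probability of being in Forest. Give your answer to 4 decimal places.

Let the stationary distribution be π with π = πP and π_1 + π_2 + π_3 + π_4 = 1.
π_1 = 0.22·π_1 + 0.23·π_2 + 0.31·π_3 + 0.26·π_4
π_2 = 0.22·π_1 + 0.26·π_2 + 0.25·π_3 + 0.2·π_4
π_3 = 0.31·π_1 + 0.23·π_2 + 0.26·π_3 + 0.37·π_4
Solving with the normalization constraint gives π = (0.2572, 0.2337, 0.2900, 0.2192).
So the stationary probability of Forest is 0.2572.

0.2572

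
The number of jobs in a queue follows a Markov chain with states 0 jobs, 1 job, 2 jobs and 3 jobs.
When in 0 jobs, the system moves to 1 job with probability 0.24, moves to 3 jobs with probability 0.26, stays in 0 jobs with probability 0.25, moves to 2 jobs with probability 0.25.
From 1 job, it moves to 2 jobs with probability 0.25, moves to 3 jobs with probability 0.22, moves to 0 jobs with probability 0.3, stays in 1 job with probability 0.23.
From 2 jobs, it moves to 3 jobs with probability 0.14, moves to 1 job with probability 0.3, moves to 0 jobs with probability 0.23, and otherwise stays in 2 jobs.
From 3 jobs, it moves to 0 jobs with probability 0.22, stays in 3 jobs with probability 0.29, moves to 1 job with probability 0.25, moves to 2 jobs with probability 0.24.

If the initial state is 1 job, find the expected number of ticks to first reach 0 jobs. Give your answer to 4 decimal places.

3.7869

Let t(s) be the expected number of ticks to first reach 0 jobs from state s, with t(0 jobs) = 0. Conditioning on the first tick:
t(1 job) = 1 + 0.23·t(1 job) + 0.25·t(2 jobs) + 0.22·t(3 jobs)
t(2 jobs) = 1 + 0.3·t(1 job) + 0.33·t(2 jobs) + 0.14·t(3 jobs)
t(3 jobs) = 1 + 0.25·t(1 job) + 0.24·t(2 jobs) + 0.29·t(3 jobs)
Solving: t(1 job) = 3.7869, t(2 jobs) = 4.0469, t(3 jobs) = 4.1098.
Expected ticks from 1 job to 0 jobs: 3.7869.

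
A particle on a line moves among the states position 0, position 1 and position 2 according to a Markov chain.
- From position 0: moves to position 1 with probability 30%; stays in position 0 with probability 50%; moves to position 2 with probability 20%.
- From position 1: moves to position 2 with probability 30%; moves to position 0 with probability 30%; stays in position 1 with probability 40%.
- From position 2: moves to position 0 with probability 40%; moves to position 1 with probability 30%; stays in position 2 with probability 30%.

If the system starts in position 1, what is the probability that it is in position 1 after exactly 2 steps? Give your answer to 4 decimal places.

Sum over the intermediate state after 1 step:
P = P(position 1→position 0)·P(position 0→position 1) + P(position 1→position 1)·P(position 1→position 1) + P(position 1→position 2)·P(position 2→position 1)
  = 0.3×0.3 + 0.4×0.4 + 0.3×0.3
  = 0.0900 + 0.1600 + 0.0900 = 0.3400

0.3400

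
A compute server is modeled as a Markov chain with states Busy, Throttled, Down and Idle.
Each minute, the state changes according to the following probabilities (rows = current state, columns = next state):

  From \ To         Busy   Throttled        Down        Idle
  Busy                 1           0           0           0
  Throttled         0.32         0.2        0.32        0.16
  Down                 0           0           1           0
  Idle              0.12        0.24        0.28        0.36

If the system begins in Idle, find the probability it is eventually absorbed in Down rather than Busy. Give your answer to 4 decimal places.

0.6351

Let h(s) be the probability of absorption at Down starting from transient state s. Then h(Down) = 1 and h(Busy) = 0. By first-step analysis:
h(Throttled) = 0.32·0 + 0.2·h(Throttled) + 0.32·1 + 0.16·h(Idle)
h(Idle) = 0.12·0 + 0.24·h(Throttled) + 0.28·1 + 0.36·h(Idle)
Solving: h(Throttled) = 0.5270, h(Idle) = 0.6351.
Starting from Idle, the probability is 0.6351.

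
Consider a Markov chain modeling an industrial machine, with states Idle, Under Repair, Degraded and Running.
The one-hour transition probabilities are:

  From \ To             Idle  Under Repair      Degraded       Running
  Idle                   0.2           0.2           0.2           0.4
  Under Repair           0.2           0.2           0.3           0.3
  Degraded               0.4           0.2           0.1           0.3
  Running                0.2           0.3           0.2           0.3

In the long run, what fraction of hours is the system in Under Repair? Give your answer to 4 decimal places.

0.2324

Let the stationary distribution be π with π = πP and π_1 + π_2 + π_3 + π_4 = 1.
π_1 = 0.2·π_1 + 0.2·π_2 + 0.4·π_3 + 0.2·π_4
π_2 = 0.2·π_1 + 0.2·π_2 + 0.2·π_3 + 0.3·π_4
π_3 = 0.2·π_1 + 0.3·π_2 + 0.1·π_3 + 0.2·π_4
Solving with the normalization constraint gives π = (0.2406, 0.2324, 0.2029, 0.3241).
So the stationary probability of Under Repair is 0.2324.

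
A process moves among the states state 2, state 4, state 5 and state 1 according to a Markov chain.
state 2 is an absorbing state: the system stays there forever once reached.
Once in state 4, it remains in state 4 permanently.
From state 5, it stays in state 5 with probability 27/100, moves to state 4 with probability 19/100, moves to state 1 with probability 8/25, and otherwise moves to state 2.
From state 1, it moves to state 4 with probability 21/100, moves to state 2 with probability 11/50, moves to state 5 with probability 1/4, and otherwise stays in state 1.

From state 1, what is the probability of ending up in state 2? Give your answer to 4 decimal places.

Let h(s) be the probability of absorption at state 2 starting from transient state s. Then h(state 2) = 1 and h(state 4) = 0. By first-step analysis:
h(state 5) = 0.22·1 + 0.19·0 + 0.27·h(state 5) + 0.32·h(state 1)
h(state 1) = 0.22·1 + 0.21·0 + 0.25·h(state 5) + 0.32·h(state 1)
Solving: h(state 5) = 0.5283, h(state 1) = 0.5178.
Starting from state 1, the probability is 0.5178.

0.5178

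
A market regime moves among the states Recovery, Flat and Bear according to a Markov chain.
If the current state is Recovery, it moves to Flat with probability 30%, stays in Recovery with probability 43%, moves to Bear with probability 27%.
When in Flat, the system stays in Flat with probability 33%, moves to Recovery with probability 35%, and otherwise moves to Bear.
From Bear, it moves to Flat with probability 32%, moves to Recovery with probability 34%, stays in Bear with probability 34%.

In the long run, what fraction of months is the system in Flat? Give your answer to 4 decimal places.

0.3156

Let the stationary distribution be π with π = πP and π_1 + π_2 + π_3 = 1.
π_1 = 0.43·π_1 + 0.35·π_2 + 0.34·π_3
π_2 = 0.3·π_1 + 0.33·π_2 + 0.32·π_3
Solving with the normalization constraint gives π = (0.3771, 0.3156, 0.3073).
So the stationary probability of Flat is 0.3156.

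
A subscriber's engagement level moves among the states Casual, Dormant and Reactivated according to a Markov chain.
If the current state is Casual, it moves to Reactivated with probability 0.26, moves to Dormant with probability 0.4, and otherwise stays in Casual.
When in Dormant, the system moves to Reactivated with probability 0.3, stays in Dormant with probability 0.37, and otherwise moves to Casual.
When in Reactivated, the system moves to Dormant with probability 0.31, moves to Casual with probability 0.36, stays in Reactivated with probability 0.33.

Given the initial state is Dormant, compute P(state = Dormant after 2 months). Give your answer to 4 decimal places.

0.3619

Sum over the intermediate state after 1 month:
P = P(Dormant→Casual)·P(Casual→Dormant) + P(Dormant→Dormant)·P(Dormant→Dormant) + P(Dormant→Reactivated)·P(Reactivated→Dormant)
  = 0.33×0.4 + 0.37×0.37 + 0.3×0.31
  = 0.1320 + 0.1369 + 0.0930 = 0.3619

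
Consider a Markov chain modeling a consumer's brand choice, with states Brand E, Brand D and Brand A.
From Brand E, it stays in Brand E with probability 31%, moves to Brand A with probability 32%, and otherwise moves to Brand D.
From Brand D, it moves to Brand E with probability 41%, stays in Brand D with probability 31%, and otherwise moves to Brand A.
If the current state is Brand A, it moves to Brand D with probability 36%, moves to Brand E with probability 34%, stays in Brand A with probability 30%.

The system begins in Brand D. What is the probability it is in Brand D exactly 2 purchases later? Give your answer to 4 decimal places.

Sum over the intermediate state after 1 purchase:
P = P(Brand D→Brand E)·P(Brand E→Brand D) + P(Brand D→Brand D)·P(Brand D→Brand D) + P(Brand D→Brand A)·P(Brand A→Brand D)
  = 0.41×0.37 + 0.31×0.31 + 0.28×0.36
  = 0.1517 + 0.0961 + 0.1008 = 0.3486

0.3486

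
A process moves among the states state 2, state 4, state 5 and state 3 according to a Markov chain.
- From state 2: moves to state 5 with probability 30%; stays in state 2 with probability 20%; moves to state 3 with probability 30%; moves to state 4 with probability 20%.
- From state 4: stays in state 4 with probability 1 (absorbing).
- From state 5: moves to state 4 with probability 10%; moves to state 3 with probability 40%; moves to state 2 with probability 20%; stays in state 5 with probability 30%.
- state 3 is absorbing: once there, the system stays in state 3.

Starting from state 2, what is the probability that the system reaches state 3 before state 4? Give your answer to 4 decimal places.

0.6600

Let h(s) be the probability of absorption at state 3 starting from transient state s. Then h(state 3) = 1 and h(state 4) = 0. By first-step analysis:
h(state 2) = 0.2·h(state 2) + 0.2·0 + 0.3·h(state 5) + 0.3·1
h(state 5) = 0.2·h(state 2) + 0.1·0 + 0.3·h(state 5) + 0.4·1
Solving: h(state 2) = 0.6600, h(state 5) = 0.7600.
Starting from state 2, the probability is 0.6600.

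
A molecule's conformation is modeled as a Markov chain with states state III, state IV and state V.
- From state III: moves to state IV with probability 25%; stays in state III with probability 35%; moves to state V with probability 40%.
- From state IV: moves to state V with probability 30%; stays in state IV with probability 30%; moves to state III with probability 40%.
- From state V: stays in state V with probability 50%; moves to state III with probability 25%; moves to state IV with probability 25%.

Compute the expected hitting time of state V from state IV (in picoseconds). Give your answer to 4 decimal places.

Let t(s) be the expected number of picoseconds to first reach state V from state s, with t(state V) = 0. Conditioning on the first picosecond:
t(state III) = 1 + 0.35·t(state III) + 0.25·t(state IV)
t(state IV) = 1 + 0.4·t(state III) + 0.3·t(state IV)
Solving: t(state III) = 2.6761, t(state IV) = 2.9577.
Expected picoseconds from state IV to state V: 2.9577.

2.9577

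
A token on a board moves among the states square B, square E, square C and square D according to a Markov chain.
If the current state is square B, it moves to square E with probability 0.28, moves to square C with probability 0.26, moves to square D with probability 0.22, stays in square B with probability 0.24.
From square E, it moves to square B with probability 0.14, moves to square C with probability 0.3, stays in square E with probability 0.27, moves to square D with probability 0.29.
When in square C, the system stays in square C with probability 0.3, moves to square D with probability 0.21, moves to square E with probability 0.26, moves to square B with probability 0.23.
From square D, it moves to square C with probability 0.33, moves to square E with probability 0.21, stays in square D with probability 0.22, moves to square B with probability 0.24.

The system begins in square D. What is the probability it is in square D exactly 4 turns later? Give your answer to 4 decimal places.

Propagate the distribution vector 4 turns from square D.
After 0 turns: (0.0000, 0.0000, 0.0000, 1.0000)
After 1 turn: (0.2400, 0.2100, 0.3300, 0.2200)
After 2 turns: (0.2157, 0.2559, 0.2970, 0.2314)
After 3 turns: (0.2114, 0.2553, 0.2983, 0.2349)
After 4 turns: (0.2115, 0.2550, 0.2986, 0.2349)
P(in square D after 4 turns) = 0.2349

0.2349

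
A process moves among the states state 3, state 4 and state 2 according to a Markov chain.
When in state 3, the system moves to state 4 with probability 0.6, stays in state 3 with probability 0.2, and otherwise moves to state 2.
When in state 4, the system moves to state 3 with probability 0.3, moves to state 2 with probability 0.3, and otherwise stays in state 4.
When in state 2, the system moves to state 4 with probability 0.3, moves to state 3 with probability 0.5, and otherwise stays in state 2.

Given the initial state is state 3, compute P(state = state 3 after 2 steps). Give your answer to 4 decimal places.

Sum over the intermediate state after 1 step:
P = P(state 3→state 3)·P(state 3→state 3) + P(state 3→state 4)·P(state 4→state 3) + P(state 3→state 2)·P(state 2→state 3)
  = 0.2×0.2 + 0.6×0.3 + 0.2×0.5
  = 0.0400 + 0.1800 + 0.1000 = 0.3200

0.3200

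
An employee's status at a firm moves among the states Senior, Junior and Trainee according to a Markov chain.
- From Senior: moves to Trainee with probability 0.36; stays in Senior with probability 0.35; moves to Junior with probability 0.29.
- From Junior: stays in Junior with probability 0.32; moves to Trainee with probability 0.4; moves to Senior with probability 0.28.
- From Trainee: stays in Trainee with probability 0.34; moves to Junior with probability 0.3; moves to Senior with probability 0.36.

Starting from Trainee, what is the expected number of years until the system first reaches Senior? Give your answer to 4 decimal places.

Let t(s) be the expected number of years to first reach Senior from state s, with t(Senior) = 0. Conditioning on the first year:
t(Junior) = 1 + 0.32·t(Junior) + 0.4·t(Trainee)
t(Trainee) = 1 + 0.3·t(Junior) + 0.34·t(Trainee)
Solving: t(Junior) = 3.2238, t(Trainee) = 2.9805.
Expected years from Trainee to Senior: 2.9805.

2.9805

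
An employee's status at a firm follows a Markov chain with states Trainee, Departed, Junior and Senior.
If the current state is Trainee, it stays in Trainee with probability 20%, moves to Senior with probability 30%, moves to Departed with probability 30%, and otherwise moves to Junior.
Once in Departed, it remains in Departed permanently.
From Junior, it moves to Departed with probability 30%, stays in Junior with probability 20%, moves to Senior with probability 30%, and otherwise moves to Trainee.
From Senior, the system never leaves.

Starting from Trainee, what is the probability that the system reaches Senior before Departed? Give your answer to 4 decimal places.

0.5000

Let h(s) be the probability of absorption at Senior starting from transient state s. Then h(Senior) = 1 and h(Departed) = 0. By first-step analysis:
h(Trainee) = 0.2·h(Trainee) + 0.3·0 + 0.2·h(Junior) + 0.3·1
h(Junior) = 0.2·h(Trainee) + 0.3·0 + 0.2·h(Junior) + 0.3·1
Solving: h(Trainee) = 0.5000, h(Junior) = 0.5000.
Starting from Trainee, the probability is 0.5000.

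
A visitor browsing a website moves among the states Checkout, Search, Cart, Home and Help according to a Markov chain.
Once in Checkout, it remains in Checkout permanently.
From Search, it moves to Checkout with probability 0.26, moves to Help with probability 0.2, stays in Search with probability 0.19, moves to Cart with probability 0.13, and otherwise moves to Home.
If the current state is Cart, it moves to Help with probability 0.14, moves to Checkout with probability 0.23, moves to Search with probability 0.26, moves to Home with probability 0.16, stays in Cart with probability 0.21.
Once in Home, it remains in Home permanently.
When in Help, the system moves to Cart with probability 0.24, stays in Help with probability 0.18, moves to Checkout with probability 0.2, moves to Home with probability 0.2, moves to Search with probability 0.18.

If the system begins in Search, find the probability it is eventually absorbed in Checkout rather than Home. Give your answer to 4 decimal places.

Let h(s) be the probability of absorption at Checkout starting from transient state s. Then h(Checkout) = 1 and h(Home) = 0. By first-step analysis:
h(Search) = 0.26·1 + 0.19·h(Search) + 0.13·h(Cart) + 0.22·0 + 0.2·h(Help)
h(Cart) = 0.23·1 + 0.26·h(Search) + 0.21·h(Cart) + 0.16·0 + 0.14·h(Help)
h(Help) = 0.2·1 + 0.18·h(Search) + 0.24·h(Cart) + 0.2·0 + 0.18·h(Help)
Solving: h(Search) = 0.5416, h(Cart) = 0.5629, h(Help) = 0.5275.
Starting from Search, the probability is 0.5416.

0.5416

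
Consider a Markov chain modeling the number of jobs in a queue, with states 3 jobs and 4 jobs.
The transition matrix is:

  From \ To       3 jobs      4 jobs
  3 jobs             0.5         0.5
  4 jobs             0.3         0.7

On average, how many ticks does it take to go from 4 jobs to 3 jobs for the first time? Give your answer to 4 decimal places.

3.3333

Let t(s) be the expected number of ticks to first reach 3 jobs from state s, with t(3 jobs) = 0. Conditioning on the first tick:
t(4 jobs) = 1 + 0.7·t(4 jobs)
Solving: t(4 jobs) = 3.3333.
Expected ticks from 4 jobs to 3 jobs: 3.3333.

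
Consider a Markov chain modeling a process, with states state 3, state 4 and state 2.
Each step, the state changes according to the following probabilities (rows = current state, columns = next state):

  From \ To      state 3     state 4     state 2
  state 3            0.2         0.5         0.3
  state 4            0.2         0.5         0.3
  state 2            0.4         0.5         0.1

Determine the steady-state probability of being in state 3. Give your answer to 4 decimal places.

0.2500

Let the stationary distribution be π with π = πP and π_1 + π_2 + π_3 = 1.
π_1 = 0.2·π_1 + 0.2·π_2 + 0.4·π_3
π_2 = 0.5·π_1 + 0.5·π_2 + 0.5·π_3
Solving with the normalization constraint gives π = (0.2500, 0.5000, 0.2500).
So the stationary probability of state 3 is 0.2500.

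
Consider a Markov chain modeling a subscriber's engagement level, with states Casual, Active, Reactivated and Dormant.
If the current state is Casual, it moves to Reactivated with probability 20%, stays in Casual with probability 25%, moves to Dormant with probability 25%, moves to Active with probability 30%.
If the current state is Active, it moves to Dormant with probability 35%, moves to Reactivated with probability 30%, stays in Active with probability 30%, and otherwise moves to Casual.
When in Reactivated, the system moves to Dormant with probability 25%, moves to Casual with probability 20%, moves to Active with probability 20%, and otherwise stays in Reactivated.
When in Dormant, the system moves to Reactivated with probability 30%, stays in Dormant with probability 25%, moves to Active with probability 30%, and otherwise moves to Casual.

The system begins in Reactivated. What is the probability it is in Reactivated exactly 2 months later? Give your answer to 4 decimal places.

Propagate the distribution vector 2 months from Reactivated.
After 0 months: (0.0000, 0.0000, 1.0000, 0.0000)
After 1 month: (0.2000, 0.2000, 0.3500, 0.2500)
After 2 months: (0.1675, 0.2650, 0.2975, 0.2700)
P(in Reactivated after 2 months) = 0.2975

0.2975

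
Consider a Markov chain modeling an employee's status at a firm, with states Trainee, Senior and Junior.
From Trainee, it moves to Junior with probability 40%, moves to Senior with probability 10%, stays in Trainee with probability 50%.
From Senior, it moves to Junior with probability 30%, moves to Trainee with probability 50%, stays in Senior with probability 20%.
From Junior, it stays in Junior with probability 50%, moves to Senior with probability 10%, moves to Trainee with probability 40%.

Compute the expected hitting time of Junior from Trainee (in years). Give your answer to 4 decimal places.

2.5714

Let t(s) be the expected number of years to first reach Junior from state s, with t(Junior) = 0. Conditioning on the first year:
t(Trainee) = 1 + 0.5·t(Trainee) + 0.1·t(Senior)
t(Senior) = 1 + 0.5·t(Trainee) + 0.2·t(Senior)
Solving: t(Trainee) = 2.5714, t(Senior) = 2.8571.
Expected years from Trainee to Junior: 2.5714.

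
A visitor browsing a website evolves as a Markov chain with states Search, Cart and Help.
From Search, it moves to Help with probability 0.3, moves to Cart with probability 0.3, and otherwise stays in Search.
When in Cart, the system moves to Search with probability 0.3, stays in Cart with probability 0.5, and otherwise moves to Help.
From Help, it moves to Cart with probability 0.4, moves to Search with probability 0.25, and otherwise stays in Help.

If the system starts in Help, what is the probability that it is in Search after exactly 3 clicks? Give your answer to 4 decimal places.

Propagate the distribution vector 3 clicks from Help.
After 0 clicks: (0.0000, 0.0000, 1.0000)
After 1 click: (0.2500, 0.4000, 0.3500)
After 2 clicks: (0.3075, 0.4150, 0.2775)
After 3 clicks: (0.3169, 0.4108, 0.2724)
P(in Search after 3 clicks) = 0.3169

0.3169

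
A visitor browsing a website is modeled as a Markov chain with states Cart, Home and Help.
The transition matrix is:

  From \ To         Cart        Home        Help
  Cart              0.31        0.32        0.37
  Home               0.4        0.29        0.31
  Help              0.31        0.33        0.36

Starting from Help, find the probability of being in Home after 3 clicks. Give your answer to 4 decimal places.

0.3141

Propagate the distribution vector 3 clicks from Help.
After 0 clicks: (0.0000, 0.0000, 1.0000)
After 1 click: (0.3100, 0.3300, 0.3600)
After 2 clicks: (0.3397, 0.3137, 0.3466)
After 3 clicks: (0.3382, 0.3141, 0.3477)
P(in Home after 3 clicks) = 0.3141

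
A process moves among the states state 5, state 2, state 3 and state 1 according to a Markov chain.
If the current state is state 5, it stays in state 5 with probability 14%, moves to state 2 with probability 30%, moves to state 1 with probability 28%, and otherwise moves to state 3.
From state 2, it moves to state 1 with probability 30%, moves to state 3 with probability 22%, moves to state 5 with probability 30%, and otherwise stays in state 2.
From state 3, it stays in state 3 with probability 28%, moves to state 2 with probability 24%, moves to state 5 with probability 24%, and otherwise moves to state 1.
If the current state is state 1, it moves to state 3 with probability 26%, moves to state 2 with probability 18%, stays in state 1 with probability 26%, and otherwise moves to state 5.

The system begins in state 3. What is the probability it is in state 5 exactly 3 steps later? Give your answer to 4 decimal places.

Propagate the distribution vector 3 steps from state 3.
After 0 steps: (0.0000, 0.0000, 1.0000, 0.0000)
After 1 step: (0.2400, 0.2400, 0.2800, 0.2400)
After 2 steps: (0.2448, 0.2256, 0.2608, 0.2688)
After 3 steps: (0.2452, 0.2250, 0.2611, 0.2687)
P(in state 5 after 3 steps) = 0.2452

0.2452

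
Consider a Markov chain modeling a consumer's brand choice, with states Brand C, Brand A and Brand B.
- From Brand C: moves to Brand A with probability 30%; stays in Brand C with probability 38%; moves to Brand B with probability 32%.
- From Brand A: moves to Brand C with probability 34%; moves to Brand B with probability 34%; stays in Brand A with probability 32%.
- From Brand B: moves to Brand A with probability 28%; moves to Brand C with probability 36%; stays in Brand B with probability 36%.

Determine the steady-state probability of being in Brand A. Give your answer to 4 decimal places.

0.2992

Let the stationary distribution be π with π = πP and π_1 + π_2 + π_3 = 1.
π_1 = 0.38·π_1 + 0.34·π_2 + 0.36·π_3
π_2 = 0.3·π_1 + 0.32·π_2 + 0.28·π_3
Solving with the normalization constraint gives π = (0.3612, 0.2992, 0.3396).
So the stationary probability of Brand A is 0.2992.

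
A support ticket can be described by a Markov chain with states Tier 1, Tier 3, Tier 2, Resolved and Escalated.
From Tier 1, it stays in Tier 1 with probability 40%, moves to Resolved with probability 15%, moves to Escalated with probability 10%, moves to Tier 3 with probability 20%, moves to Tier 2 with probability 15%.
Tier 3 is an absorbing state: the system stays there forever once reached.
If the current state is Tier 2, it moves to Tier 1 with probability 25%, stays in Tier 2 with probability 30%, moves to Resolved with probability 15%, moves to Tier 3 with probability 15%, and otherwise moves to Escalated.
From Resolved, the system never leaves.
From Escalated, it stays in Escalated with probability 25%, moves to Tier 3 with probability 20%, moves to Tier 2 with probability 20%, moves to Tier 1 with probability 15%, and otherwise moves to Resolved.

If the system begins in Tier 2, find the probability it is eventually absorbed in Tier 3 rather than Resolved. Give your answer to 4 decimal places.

Let h(s) be the probability of absorption at Tier 3 starting from transient state s. Then h(Tier 3) = 1 and h(Resolved) = 0. By first-step analysis:
h(Tier 1) = 0.4·h(Tier 1) + 0.2·1 + 0.15·h(Tier 2) + 0.15·0 + 0.1·h(Escalated)
h(Tier 2) = 0.25·h(Tier 1) + 0.15·1 + 0.3·h(Tier 2) + 0.15·0 + 0.15·h(Escalated)
h(Escalated) = 0.15·h(Tier 1) + 0.2·1 + 0.2·h(Tier 2) + 0.2·0 + 0.25·h(Escalated)
Solving: h(Tier 1) = 0.5495, h(Tier 2) = 0.5210, h(Escalated) = 0.5155.
Starting from Tier 2, the probability is 0.5210.

0.5210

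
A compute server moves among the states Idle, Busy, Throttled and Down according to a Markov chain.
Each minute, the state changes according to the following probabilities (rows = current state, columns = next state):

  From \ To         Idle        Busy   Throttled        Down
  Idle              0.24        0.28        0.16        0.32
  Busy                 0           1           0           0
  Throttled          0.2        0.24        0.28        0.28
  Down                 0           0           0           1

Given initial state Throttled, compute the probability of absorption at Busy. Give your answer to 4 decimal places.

0.4627

Let h(s) be the probability of absorption at Busy starting from transient state s. Then h(Busy) = 1 and h(Down) = 0. By first-step analysis:
h(Idle) = 0.24·h(Idle) + 0.28·1 + 0.16·h(Throttled) + 0.32·0
h(Throttled) = 0.2·h(Idle) + 0.24·1 + 0.28·h(Throttled) + 0.28·0
Solving: h(Idle) = 0.4658, h(Throttled) = 0.4627.
Starting from Throttled, the probability is 0.4627.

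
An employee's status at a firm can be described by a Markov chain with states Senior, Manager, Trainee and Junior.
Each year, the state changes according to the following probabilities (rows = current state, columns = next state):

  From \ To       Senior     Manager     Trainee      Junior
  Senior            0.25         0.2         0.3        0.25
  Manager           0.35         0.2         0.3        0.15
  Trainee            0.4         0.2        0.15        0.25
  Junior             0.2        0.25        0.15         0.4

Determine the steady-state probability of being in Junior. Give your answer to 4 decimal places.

Let the stationary distribution be π with π = πP and π_1 + π_2 + π_3 + π_4 = 1.
π_1 = 0.25·π_1 + 0.35·π_2 + 0.4·π_3 + 0.2·π_4
π_2 = 0.2·π_1 + 0.2·π_2 + 0.2·π_3 + 0.25·π_4
π_3 = 0.3·π_1 + 0.3·π_2 + 0.15·π_3 + 0.15·π_4
Solving with the normalization constraint gives π = (0.2918, 0.2135, 0.2258, 0.2690).
So the stationary probability of Junior is 0.2690.

0.2690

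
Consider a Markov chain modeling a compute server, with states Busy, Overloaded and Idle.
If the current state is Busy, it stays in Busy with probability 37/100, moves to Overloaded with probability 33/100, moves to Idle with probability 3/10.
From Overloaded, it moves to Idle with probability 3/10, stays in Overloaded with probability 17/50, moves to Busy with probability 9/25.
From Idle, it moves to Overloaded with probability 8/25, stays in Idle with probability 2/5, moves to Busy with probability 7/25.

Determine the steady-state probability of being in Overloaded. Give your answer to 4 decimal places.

Let the stationary distribution be π with π = πP and π_1 + π_2 + π_3 = 1.
π_1 = 0.37·π_1 + 0.36·π_2 + 0.28·π_3
π_2 = 0.33·π_1 + 0.34·π_2 + 0.32·π_3
Solving with the normalization constraint gives π = (0.3367, 0.3300, 0.3333).
So the stationary probability of Overloaded is 0.3300.

0.3300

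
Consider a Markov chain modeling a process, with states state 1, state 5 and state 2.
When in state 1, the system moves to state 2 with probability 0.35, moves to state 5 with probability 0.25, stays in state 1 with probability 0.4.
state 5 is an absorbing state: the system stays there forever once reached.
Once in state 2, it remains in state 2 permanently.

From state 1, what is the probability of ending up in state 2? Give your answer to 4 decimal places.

Let h(s) be the probability of absorption at state 2 starting from transient state s. Then h(state 2) = 1 and h(state 5) = 0. By first-step analysis:
h(state 1) = 0.4·h(state 1) + 0.25·0 + 0.35·1
Solving: h(state 1) = 0.5833.
Starting from state 1, the probability is 0.5833.

0.5833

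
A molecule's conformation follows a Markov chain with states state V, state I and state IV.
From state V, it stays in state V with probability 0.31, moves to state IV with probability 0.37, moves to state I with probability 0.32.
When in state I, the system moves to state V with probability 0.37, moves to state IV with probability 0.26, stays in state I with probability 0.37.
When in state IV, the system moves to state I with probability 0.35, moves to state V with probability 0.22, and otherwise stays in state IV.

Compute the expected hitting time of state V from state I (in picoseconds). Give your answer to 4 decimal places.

3.0959

Let t(s) be the expected number of picoseconds to first reach state V from state s, with t(state V) = 0. Conditioning on the first picosecond:
t(state I) = 1 + 0.37·t(state I) + 0.26·t(state IV)
t(state IV) = 1 + 0.35·t(state I) + 0.43·t(state IV)
Solving: t(state I) = 3.0959, t(state IV) = 3.6554.
Expected picoseconds from state I to state V: 3.0959.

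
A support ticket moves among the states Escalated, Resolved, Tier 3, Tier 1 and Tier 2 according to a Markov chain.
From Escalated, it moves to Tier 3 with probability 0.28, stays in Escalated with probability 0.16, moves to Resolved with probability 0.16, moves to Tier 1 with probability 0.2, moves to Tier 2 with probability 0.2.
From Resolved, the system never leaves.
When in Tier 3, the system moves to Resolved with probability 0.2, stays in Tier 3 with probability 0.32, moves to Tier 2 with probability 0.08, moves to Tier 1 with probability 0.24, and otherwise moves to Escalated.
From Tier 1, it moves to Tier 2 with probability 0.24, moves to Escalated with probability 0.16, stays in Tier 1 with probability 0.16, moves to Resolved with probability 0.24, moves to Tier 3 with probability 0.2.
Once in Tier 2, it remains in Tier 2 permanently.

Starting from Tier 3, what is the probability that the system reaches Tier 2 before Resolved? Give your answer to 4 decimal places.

Let h(s) be the probability of absorption at Tier 2 starting from transient state s. Then h(Tier 2) = 1 and h(Resolved) = 0. By first-step analysis:
h(Escalated) = 0.16·h(Escalated) + 0.16·0 + 0.28·h(Tier 3) + 0.2·h(Tier 1) + 0.2·1
h(Tier 3) = 0.16·h(Escalated) + 0.2·0 + 0.32·h(Tier 3) + 0.24·h(Tier 1) + 0.08·1
h(Tier 1) = 0.16·h(Escalated) + 0.24·0 + 0.2·h(Tier 3) + 0.16·h(Tier 1) + 0.24·1
Solving: h(Escalated) = 0.4833, h(Tier 3) = 0.3982, h(Tier 1) = 0.4726.
Starting from Tier 3, the probability is 0.3982.

0.3982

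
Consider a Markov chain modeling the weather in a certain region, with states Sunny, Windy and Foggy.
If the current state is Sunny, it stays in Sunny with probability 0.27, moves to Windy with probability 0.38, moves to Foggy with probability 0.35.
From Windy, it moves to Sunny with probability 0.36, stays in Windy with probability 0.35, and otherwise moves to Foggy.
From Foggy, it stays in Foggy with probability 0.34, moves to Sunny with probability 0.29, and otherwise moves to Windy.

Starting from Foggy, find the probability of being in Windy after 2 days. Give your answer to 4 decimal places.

Sum over the intermediate state after 1 day:
P = P(Foggy→Sunny)·P(Sunny→Windy) + P(Foggy→Windy)·P(Windy→Windy) + P(Foggy→Foggy)·P(Foggy→Windy)
  = 0.29×0.38 + 0.37×0.35 + 0.34×0.37
  = 0.1102 + 0.1295 + 0.1258 = 0.3655

0.3655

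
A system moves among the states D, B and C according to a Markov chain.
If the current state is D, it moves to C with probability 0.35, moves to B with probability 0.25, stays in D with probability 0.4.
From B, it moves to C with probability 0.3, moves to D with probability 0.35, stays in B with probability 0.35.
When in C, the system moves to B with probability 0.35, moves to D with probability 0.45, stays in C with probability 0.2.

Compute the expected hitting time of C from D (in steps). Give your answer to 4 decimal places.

Let t(s) be the expected number of steps to first reach C from state s, with t(C) = 0. Conditioning on the first step:
t(D) = 1 + 0.4·t(D) + 0.25·t(B)
t(B) = 1 + 0.35·t(D) + 0.35·t(B)
Solving: t(D) = 2.9752, t(B) = 3.1405.
Expected steps from D to C: 2.9752.

2.9752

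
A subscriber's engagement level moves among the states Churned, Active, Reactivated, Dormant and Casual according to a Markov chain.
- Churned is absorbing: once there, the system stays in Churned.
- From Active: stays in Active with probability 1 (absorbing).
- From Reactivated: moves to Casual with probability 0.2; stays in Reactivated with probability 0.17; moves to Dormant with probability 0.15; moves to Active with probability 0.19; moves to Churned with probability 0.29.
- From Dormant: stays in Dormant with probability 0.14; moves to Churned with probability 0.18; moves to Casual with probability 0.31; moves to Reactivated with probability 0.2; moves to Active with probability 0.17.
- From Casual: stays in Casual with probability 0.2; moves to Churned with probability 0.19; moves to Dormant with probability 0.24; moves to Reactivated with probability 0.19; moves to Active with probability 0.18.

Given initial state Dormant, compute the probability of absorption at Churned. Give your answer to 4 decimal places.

Let h(s) be the probability of absorption at Churned starting from transient state s. Then h(Churned) = 1 and h(Active) = 0. By first-step analysis:
h(Reactivated) = 0.29·1 + 0.19·0 + 0.17·h(Reactivated) + 0.15·h(Dormant) + 0.2·h(Casual)
h(Dormant) = 0.18·1 + 0.17·0 + 0.2·h(Reactivated) + 0.14·h(Dormant) + 0.31·h(Casual)
h(Casual) = 0.19·1 + 0.18·0 + 0.19·h(Reactivated) + 0.24·h(Dormant) + 0.2·h(Casual)
Solving: h(Reactivated) = 0.5751, h(Dormant) = 0.5358, h(Casual) = 0.5348.
Starting from Dormant, the probability is 0.5358.

0.5358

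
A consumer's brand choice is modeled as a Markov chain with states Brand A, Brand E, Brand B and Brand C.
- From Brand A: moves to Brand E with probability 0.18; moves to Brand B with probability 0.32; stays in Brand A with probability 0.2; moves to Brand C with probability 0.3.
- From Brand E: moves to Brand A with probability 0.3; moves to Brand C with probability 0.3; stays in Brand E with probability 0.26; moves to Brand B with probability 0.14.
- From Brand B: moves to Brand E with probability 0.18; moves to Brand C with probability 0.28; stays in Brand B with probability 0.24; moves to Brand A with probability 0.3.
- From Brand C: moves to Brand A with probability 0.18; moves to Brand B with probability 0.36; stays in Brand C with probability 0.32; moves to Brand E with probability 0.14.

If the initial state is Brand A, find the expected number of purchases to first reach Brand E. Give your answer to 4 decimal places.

5.9522

Let t(s) be the expected number of purchases to first reach Brand E from state s, with t(Brand E) = 0. Conditioning on the first purchase:
t(Brand A) = 1 + 0.2·t(Brand A) + 0.32·t(Brand B) + 0.3·t(Brand C)
t(Brand B) = 1 + 0.3·t(Brand A) + 0.24·t(Brand B) + 0.28·t(Brand C)
t(Brand C) = 1 + 0.18·t(Brand A) + 0.36·t(Brand B) + 0.32·t(Brand C)
Solving: t(Brand A) = 5.9522, t(Brand B) = 5.9477, t(Brand C) = 6.1949.
Expected purchases from Brand A to Brand E: 5.9522.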